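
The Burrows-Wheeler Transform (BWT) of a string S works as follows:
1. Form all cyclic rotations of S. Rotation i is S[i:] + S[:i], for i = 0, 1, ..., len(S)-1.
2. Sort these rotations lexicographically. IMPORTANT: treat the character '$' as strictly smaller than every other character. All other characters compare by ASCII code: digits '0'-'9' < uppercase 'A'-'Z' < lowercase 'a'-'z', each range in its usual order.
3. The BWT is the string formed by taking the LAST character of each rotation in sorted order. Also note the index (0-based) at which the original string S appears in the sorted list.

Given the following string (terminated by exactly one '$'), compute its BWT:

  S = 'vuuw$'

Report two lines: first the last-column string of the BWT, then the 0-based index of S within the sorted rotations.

All 5 rotations (rotation i = S[i:]+S[:i]):
  rot[0] = vuuw$
  rot[1] = uuw$v
  rot[2] = uw$vu
  rot[3] = w$vuu
  rot[4] = $vuuw
Sorted (with $ < everything):
  sorted[0] = $vuuw  (last char: 'w')
  sorted[1] = uuw$v  (last char: 'v')
  sorted[2] = uw$vu  (last char: 'u')
  sorted[3] = vuuw$  (last char: '$')
  sorted[4] = w$vuu  (last char: 'u')
Last column: wvu$u
Original string S is at sorted index 3

Answer: wvu$u
3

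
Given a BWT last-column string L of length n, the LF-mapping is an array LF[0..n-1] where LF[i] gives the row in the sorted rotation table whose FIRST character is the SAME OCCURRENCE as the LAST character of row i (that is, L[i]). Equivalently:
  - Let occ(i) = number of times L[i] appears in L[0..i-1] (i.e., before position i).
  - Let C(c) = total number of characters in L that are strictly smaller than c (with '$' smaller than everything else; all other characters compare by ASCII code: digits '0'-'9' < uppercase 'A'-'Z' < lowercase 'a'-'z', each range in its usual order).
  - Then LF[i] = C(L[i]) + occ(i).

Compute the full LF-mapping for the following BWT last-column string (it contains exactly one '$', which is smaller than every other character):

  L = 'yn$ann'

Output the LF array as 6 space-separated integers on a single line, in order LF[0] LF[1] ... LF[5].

Char counts: '$':1, 'a':1, 'n':3, 'y':1
C (first-col start): C('$')=0, C('a')=1, C('n')=2, C('y')=5
L[0]='y': occ=0, LF[0]=C('y')+0=5+0=5
L[1]='n': occ=0, LF[1]=C('n')+0=2+0=2
L[2]='$': occ=0, LF[2]=C('$')+0=0+0=0
L[3]='a': occ=0, LF[3]=C('a')+0=1+0=1
L[4]='n': occ=1, LF[4]=C('n')+1=2+1=3
L[5]='n': occ=2, LF[5]=C('n')+2=2+2=4

Answer: 5 2 0 1 3 4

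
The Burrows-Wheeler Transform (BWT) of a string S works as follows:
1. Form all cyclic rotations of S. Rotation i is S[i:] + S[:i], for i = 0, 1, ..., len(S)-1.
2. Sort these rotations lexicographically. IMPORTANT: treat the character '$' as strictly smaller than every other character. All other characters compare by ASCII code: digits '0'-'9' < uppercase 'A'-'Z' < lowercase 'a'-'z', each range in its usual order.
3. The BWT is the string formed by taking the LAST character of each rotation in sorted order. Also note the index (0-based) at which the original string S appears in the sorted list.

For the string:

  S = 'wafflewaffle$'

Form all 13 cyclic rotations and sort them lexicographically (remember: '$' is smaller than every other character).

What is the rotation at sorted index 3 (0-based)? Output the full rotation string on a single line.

Answer: e$wafflewaffl

Derivation:
All 13 rotations (rotation i = S[i:]+S[:i]):
  rot[0] = wafflewaffle$
  rot[1] = afflewaffle$w
  rot[2] = fflewaffle$wa
  rot[3] = flewaffle$waf
  rot[4] = lewaffle$waff
  rot[5] = ewaffle$waffl
  rot[6] = waffle$waffle
  rot[7] = affle$wafflew
  rot[8] = ffle$wafflewa
  rot[9] = fle$wafflewaf
  rot[10] = le$wafflewaff
  rot[11] = e$wafflewaffl
  rot[12] = $wafflewaffle
Sorted (with $ < everything):
  sorted[0] = $wafflewaffle
  sorted[1] = affle$wafflew
  sorted[2] = afflewaffle$w
  sorted[3] = e$wafflewaffl
  sorted[4] = ewaffle$waffl
  sorted[5] = ffle$wafflewa
  sorted[6] = fflewaffle$wa
  sorted[7] = fle$wafflewaf
  sorted[8] = flewaffle$waf
  sorted[9] = le$wafflewaff
  sorted[10] = lewaffle$waff
  sorted[11] = waffle$waffle
  sorted[12] = wafflewaffle$
sorted[3] = e$wafflewaffl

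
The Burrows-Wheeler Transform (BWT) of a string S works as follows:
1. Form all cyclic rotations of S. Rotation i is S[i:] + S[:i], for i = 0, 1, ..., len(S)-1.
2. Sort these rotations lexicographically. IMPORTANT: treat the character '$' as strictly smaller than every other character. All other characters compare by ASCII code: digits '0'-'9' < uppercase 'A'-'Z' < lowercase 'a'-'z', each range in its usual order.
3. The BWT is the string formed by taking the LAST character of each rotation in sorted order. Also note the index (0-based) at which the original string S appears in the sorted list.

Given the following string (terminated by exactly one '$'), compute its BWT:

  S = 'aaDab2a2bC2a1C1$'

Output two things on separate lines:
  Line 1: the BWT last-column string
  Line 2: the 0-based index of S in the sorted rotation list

Answer: 1CaCba1ba22a$Da2
12

Derivation:
All 16 rotations (rotation i = S[i:]+S[:i]):
  rot[0] = aaDab2a2bC2a1C1$
  rot[1] = aDab2a2bC2a1C1$a
  rot[2] = Dab2a2bC2a1C1$aa
  rot[3] = ab2a2bC2a1C1$aaD
  rot[4] = b2a2bC2a1C1$aaDa
  rot[5] = 2a2bC2a1C1$aaDab
  rot[6] = a2bC2a1C1$aaDab2
  rot[7] = 2bC2a1C1$aaDab2a
  rot[8] = bC2a1C1$aaDab2a2
  rot[9] = C2a1C1$aaDab2a2b
  rot[10] = 2a1C1$aaDab2a2bC
  rot[11] = a1C1$aaDab2a2bC2
  rot[12] = 1C1$aaDab2a2bC2a
  rot[13] = C1$aaDab2a2bC2a1
  rot[14] = 1$aaDab2a2bC2a1C
  rot[15] = $aaDab2a2bC2a1C1
Sorted (with $ < everything):
  sorted[0] = $aaDab2a2bC2a1C1  (last char: '1')
  sorted[1] = 1$aaDab2a2bC2a1C  (last char: 'C')
  sorted[2] = 1C1$aaDab2a2bC2a  (last char: 'a')
  sorted[3] = 2a1C1$aaDab2a2bC  (last char: 'C')
  sorted[4] = 2a2bC2a1C1$aaDab  (last char: 'b')
  sorted[5] = 2bC2a1C1$aaDab2a  (last char: 'a')
  sorted[6] = C1$aaDab2a2bC2a1  (last char: '1')
  sorted[7] = C2a1C1$aaDab2a2b  (last char: 'b')
  sorted[8] = Dab2a2bC2a1C1$aa  (last char: 'a')
  sorted[9] = a1C1$aaDab2a2bC2  (last char: '2')
  sorted[10] = a2bC2a1C1$aaDab2  (last char: '2')
  sorted[11] = aDab2a2bC2a1C1$a  (last char: 'a')
  sorted[12] = aaDab2a2bC2a1C1$  (last char: '$')
  sorted[13] = ab2a2bC2a1C1$aaD  (last char: 'D')
  sorted[14] = b2a2bC2a1C1$aaDa  (last char: 'a')
  sorted[15] = bC2a1C1$aaDab2a2  (last char: '2')
Last column: 1CaCba1ba22a$Da2
Original string S is at sorted index 12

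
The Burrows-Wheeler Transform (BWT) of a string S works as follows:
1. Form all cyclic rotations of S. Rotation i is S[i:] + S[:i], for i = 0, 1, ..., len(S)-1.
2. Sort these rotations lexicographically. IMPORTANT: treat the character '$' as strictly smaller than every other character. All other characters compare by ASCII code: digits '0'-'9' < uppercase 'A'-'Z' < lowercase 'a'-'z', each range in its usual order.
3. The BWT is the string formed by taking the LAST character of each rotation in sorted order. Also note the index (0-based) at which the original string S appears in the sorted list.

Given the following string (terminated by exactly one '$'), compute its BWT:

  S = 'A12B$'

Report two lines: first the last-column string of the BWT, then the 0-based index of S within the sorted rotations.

Answer: BA1$2
3

Derivation:
All 5 rotations (rotation i = S[i:]+S[:i]):
  rot[0] = A12B$
  rot[1] = 12B$A
  rot[2] = 2B$A1
  rot[3] = B$A12
  rot[4] = $A12B
Sorted (with $ < everything):
  sorted[0] = $A12B  (last char: 'B')
  sorted[1] = 12B$A  (last char: 'A')
  sorted[2] = 2B$A1  (last char: '1')
  sorted[3] = A12B$  (last char: '$')
  sorted[4] = B$A12  (last char: '2')
Last column: BA1$2
Original string S is at sorted index 3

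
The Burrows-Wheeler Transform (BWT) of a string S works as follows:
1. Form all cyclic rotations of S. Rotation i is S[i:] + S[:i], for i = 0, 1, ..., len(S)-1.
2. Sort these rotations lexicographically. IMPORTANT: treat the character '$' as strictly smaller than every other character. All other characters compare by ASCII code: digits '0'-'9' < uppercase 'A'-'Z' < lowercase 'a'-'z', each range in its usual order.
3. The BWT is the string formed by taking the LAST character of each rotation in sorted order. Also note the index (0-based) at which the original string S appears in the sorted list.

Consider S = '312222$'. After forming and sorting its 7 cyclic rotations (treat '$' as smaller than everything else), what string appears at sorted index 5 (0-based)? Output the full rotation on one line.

All 7 rotations (rotation i = S[i:]+S[:i]):
  rot[0] = 312222$
  rot[1] = 12222$3
  rot[2] = 2222$31
  rot[3] = 222$312
  rot[4] = 22$3122
  rot[5] = 2$31222
  rot[6] = $312222
Sorted (with $ < everything):
  sorted[0] = $312222
  sorted[1] = 12222$3
  sorted[2] = 2$31222
  sorted[3] = 22$3122
  sorted[4] = 222$312
  sorted[5] = 2222$31
  sorted[6] = 312222$
sorted[5] = 2222$31

Answer: 2222$31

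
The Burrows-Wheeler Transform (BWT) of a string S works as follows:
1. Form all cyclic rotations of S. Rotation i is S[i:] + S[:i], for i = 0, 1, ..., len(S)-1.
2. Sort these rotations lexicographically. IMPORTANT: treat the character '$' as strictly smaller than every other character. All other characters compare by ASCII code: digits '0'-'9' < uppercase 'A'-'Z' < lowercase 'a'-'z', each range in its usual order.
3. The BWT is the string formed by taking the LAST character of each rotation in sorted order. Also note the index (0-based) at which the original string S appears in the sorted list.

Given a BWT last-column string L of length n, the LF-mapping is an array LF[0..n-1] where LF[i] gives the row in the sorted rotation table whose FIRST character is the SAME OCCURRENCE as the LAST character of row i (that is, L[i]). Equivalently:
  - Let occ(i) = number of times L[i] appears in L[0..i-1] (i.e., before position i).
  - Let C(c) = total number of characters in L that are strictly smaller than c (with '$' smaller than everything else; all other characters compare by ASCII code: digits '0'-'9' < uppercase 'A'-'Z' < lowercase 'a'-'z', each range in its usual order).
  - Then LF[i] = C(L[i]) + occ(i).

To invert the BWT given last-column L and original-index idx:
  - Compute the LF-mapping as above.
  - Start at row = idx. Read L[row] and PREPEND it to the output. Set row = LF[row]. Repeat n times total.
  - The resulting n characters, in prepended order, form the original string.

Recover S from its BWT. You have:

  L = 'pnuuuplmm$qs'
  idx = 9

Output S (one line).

Answer: umqumsunlpp$

Derivation:
LF mapping: 5 4 9 10 11 6 1 2 3 0 7 8
Walk LF starting at row 9, prepending L[row]:
  step 1: row=9, L[9]='$', prepend. Next row=LF[9]=0
  step 2: row=0, L[0]='p', prepend. Next row=LF[0]=5
  step 3: row=5, L[5]='p', prepend. Next row=LF[5]=6
  step 4: row=6, L[6]='l', prepend. Next row=LF[6]=1
  step 5: row=1, L[1]='n', prepend. Next row=LF[1]=4
  step 6: row=4, L[4]='u', prepend. Next row=LF[4]=11
  step 7: row=11, L[11]='s', prepend. Next row=LF[11]=8
  step 8: row=8, L[8]='m', prepend. Next row=LF[8]=3
  step 9: row=3, L[3]='u', prepend. Next row=LF[3]=10
  step 10: row=10, L[10]='q', prepend. Next row=LF[10]=7
  step 11: row=7, L[7]='m', prepend. Next row=LF[7]=2
  step 12: row=2, L[2]='u', prepend. Next row=LF[2]=9
Reversed output: umqumsunlpp$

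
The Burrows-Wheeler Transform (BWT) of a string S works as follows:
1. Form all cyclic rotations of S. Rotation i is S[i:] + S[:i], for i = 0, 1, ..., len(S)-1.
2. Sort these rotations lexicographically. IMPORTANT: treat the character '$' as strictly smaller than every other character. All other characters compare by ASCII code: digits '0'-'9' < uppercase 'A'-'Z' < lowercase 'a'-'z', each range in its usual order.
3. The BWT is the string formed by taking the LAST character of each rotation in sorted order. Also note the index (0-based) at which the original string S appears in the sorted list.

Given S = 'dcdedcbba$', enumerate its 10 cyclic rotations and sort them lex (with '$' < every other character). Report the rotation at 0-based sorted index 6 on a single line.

Answer: dcbba$dcde

Derivation:
All 10 rotations (rotation i = S[i:]+S[:i]):
  rot[0] = dcdedcbba$
  rot[1] = cdedcbba$d
  rot[2] = dedcbba$dc
  rot[3] = edcbba$dcd
  rot[4] = dcbba$dcde
  rot[5] = cbba$dcded
  rot[6] = bba$dcdedc
  rot[7] = ba$dcdedcb
  rot[8] = a$dcdedcbb
  rot[9] = $dcdedcbba
Sorted (with $ < everything):
  sorted[0] = $dcdedcbba
  sorted[1] = a$dcdedcbb
  sorted[2] = ba$dcdedcb
  sorted[3] = bba$dcdedc
  sorted[4] = cbba$dcded
  sorted[5] = cdedcbba$d
  sorted[6] = dcbba$dcde
  sorted[7] = dcdedcbba$
  sorted[8] = dedcbba$dc
  sorted[9] = edcbba$dcd
sorted[6] = dcbba$dcde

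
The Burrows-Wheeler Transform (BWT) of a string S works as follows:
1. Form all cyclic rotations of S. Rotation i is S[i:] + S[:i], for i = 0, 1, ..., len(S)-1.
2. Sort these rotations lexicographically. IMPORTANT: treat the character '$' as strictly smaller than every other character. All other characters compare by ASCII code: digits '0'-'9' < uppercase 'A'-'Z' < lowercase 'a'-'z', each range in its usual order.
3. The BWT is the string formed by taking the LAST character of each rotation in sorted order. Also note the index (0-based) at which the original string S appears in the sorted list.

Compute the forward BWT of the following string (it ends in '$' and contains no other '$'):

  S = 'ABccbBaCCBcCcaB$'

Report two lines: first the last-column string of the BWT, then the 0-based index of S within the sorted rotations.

All 16 rotations (rotation i = S[i:]+S[:i]):
  rot[0] = ABccbBaCCBcCcaB$
  rot[1] = BccbBaCCBcCcaB$A
  rot[2] = ccbBaCCBcCcaB$AB
  rot[3] = cbBaCCBcCcaB$ABc
  rot[4] = bBaCCBcCcaB$ABcc
  rot[5] = BaCCBcCcaB$ABccb
  rot[6] = aCCBcCcaB$ABccbB
  rot[7] = CCBcCcaB$ABccbBa
  rot[8] = CBcCcaB$ABccbBaC
  rot[9] = BcCcaB$ABccbBaCC
  rot[10] = cCcaB$ABccbBaCCB
  rot[11] = CcaB$ABccbBaCCBc
  rot[12] = caB$ABccbBaCCBcC
  rot[13] = aB$ABccbBaCCBcCc
  rot[14] = B$ABccbBaCCBcCca
  rot[15] = $ABccbBaCCBcCcaB
Sorted (with $ < everything):
  sorted[0] = $ABccbBaCCBcCcaB  (last char: 'B')
  sorted[1] = ABccbBaCCBcCcaB$  (last char: '$')
  sorted[2] = B$ABccbBaCCBcCca  (last char: 'a')
  sorted[3] = BaCCBcCcaB$ABccb  (last char: 'b')
  sorted[4] = BcCcaB$ABccbBaCC  (last char: 'C')
  sorted[5] = BccbBaCCBcCcaB$A  (last char: 'A')
  sorted[6] = CBcCcaB$ABccbBaC  (last char: 'C')
  sorted[7] = CCBcCcaB$ABccbBa  (last char: 'a')
  sorted[8] = CcaB$ABccbBaCCBc  (last char: 'c')
  sorted[9] = aB$ABccbBaCCBcCc  (last char: 'c')
  sorted[10] = aCCBcCcaB$ABccbB  (last char: 'B')
  sorted[11] = bBaCCBcCcaB$ABcc  (last char: 'c')
  sorted[12] = cCcaB$ABccbBaCCB  (last char: 'B')
  sorted[13] = caB$ABccbBaCCBcC  (last char: 'C')
  sorted[14] = cbBaCCBcCcaB$ABc  (last char: 'c')
  sorted[15] = ccbBaCCBcCcaB$AB  (last char: 'B')
Last column: B$abCACaccBcBCcB
Original string S is at sorted index 1

Answer: B$abCACaccBcBCcB
1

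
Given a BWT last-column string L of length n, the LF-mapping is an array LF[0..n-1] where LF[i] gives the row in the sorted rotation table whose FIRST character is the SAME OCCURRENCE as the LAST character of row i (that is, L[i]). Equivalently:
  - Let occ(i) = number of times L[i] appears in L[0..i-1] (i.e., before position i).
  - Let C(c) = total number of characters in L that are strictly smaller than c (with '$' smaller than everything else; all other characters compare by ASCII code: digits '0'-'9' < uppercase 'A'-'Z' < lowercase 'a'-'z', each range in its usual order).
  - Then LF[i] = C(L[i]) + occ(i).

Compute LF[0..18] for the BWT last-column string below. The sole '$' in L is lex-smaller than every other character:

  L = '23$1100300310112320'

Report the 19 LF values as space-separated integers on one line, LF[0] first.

Char counts: '$':1, '0':6, '1':5, '2':3, '3':4
C (first-col start): C('$')=0, C('0')=1, C('1')=7, C('2')=12, C('3')=15
L[0]='2': occ=0, LF[0]=C('2')+0=12+0=12
L[1]='3': occ=0, LF[1]=C('3')+0=15+0=15
L[2]='$': occ=0, LF[2]=C('$')+0=0+0=0
L[3]='1': occ=0, LF[3]=C('1')+0=7+0=7
L[4]='1': occ=1, LF[4]=C('1')+1=7+1=8
L[5]='0': occ=0, LF[5]=C('0')+0=1+0=1
L[6]='0': occ=1, LF[6]=C('0')+1=1+1=2
L[7]='3': occ=1, LF[7]=C('3')+1=15+1=16
L[8]='0': occ=2, LF[8]=C('0')+2=1+2=3
L[9]='0': occ=3, LF[9]=C('0')+3=1+3=4
L[10]='3': occ=2, LF[10]=C('3')+2=15+2=17
L[11]='1': occ=2, LF[11]=C('1')+2=7+2=9
L[12]='0': occ=4, LF[12]=C('0')+4=1+4=5
L[13]='1': occ=3, LF[13]=C('1')+3=7+3=10
L[14]='1': occ=4, LF[14]=C('1')+4=7+4=11
L[15]='2': occ=1, LF[15]=C('2')+1=12+1=13
L[16]='3': occ=3, LF[16]=C('3')+3=15+3=18
L[17]='2': occ=2, LF[17]=C('2')+2=12+2=14
L[18]='0': occ=5, LF[18]=C('0')+5=1+5=6

Answer: 12 15 0 7 8 1 2 16 3 4 17 9 5 10 11 13 18 14 6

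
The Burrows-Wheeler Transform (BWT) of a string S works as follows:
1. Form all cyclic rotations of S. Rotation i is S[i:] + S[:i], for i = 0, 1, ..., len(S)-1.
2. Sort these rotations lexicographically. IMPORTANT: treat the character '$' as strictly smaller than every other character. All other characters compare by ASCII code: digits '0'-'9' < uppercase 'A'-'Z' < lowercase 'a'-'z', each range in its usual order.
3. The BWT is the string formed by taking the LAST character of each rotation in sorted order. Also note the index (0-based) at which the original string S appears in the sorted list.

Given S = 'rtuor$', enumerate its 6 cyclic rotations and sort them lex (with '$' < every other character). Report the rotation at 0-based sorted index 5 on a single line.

Answer: uor$rt

Derivation:
All 6 rotations (rotation i = S[i:]+S[:i]):
  rot[0] = rtuor$
  rot[1] = tuor$r
  rot[2] = uor$rt
  rot[3] = or$rtu
  rot[4] = r$rtuo
  rot[5] = $rtuor
Sorted (with $ < everything):
  sorted[0] = $rtuor
  sorted[1] = or$rtu
  sorted[2] = r$rtuo
  sorted[3] = rtuor$
  sorted[4] = tuor$r
  sorted[5] = uor$rt
sorted[5] = uor$rt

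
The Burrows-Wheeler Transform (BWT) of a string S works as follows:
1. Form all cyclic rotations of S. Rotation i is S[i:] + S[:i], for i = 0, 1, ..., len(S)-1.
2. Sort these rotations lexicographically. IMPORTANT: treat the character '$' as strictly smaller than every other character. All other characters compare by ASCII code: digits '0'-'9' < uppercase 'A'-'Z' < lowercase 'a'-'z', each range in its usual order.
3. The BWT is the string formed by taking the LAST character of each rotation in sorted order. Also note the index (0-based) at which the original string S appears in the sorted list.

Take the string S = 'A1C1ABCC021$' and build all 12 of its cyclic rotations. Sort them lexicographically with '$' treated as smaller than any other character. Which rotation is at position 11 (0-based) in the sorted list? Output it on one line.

Answer: CC021$A1C1AB

Derivation:
All 12 rotations (rotation i = S[i:]+S[:i]):
  rot[0] = A1C1ABCC021$
  rot[1] = 1C1ABCC021$A
  rot[2] = C1ABCC021$A1
  rot[3] = 1ABCC021$A1C
  rot[4] = ABCC021$A1C1
  rot[5] = BCC021$A1C1A
  rot[6] = CC021$A1C1AB
  rot[7] = C021$A1C1ABC
  rot[8] = 021$A1C1ABCC
  rot[9] = 21$A1C1ABCC0
  rot[10] = 1$A1C1ABCC02
  rot[11] = $A1C1ABCC021
Sorted (with $ < everything):
  sorted[0] = $A1C1ABCC021
  sorted[1] = 021$A1C1ABCC
  sorted[2] = 1$A1C1ABCC02
  sorted[3] = 1ABCC021$A1C
  sorted[4] = 1C1ABCC021$A
  sorted[5] = 21$A1C1ABCC0
  sorted[6] = A1C1ABCC021$
  sorted[7] = ABCC021$A1C1
  sorted[8] = BCC021$A1C1A
  sorted[9] = C021$A1C1ABC
  sorted[10] = C1ABCC021$A1
  sorted[11] = CC021$A1C1AB
sorted[11] = CC021$A1C1AB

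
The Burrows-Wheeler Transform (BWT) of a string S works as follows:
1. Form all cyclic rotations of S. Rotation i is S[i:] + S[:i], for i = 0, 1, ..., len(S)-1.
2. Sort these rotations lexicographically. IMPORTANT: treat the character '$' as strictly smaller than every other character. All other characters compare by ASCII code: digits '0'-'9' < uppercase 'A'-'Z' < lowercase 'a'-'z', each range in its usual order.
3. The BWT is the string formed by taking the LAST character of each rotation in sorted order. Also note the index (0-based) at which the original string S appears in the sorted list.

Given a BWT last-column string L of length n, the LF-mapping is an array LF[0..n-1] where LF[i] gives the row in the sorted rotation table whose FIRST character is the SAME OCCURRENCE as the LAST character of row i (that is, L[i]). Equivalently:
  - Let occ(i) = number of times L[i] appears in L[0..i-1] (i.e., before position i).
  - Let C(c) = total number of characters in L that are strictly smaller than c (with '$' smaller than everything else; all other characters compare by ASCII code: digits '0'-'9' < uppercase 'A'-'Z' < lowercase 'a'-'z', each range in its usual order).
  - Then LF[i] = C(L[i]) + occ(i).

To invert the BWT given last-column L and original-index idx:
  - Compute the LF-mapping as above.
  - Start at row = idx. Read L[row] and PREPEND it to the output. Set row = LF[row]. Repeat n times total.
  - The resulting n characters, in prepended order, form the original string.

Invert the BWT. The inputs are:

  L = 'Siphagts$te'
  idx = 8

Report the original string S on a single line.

Answer: spaghettiS$

Derivation:
LF mapping: 1 6 7 5 2 4 9 8 0 10 3
Walk LF starting at row 8, prepending L[row]:
  step 1: row=8, L[8]='$', prepend. Next row=LF[8]=0
  step 2: row=0, L[0]='S', prepend. Next row=LF[0]=1
  step 3: row=1, L[1]='i', prepend. Next row=LF[1]=6
  step 4: row=6, L[6]='t', prepend. Next row=LF[6]=9
  step 5: row=9, L[9]='t', prepend. Next row=LF[9]=10
  step 6: row=10, L[10]='e', prepend. Next row=LF[10]=3
  step 7: row=3, L[3]='h', prepend. Next row=LF[3]=5
  step 8: row=5, L[5]='g', prepend. Next row=LF[5]=4
  step 9: row=4, L[4]='a', prepend. Next row=LF[4]=2
  step 10: row=2, L[2]='p', prepend. Next row=LF[2]=7
  step 11: row=7, L[7]='s', prepend. Next row=LF[7]=8
Reversed output: spaghettiS$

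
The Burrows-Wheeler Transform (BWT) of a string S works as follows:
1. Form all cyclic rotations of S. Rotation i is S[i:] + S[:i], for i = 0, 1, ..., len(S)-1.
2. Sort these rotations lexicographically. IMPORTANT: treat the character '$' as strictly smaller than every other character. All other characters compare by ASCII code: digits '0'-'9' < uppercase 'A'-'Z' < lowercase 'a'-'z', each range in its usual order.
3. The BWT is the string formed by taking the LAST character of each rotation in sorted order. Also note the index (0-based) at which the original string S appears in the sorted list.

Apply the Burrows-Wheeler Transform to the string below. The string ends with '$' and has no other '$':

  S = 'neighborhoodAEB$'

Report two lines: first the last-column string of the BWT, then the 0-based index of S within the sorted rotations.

Answer: BdEAhonigre$ohbo
11

Derivation:
All 16 rotations (rotation i = S[i:]+S[:i]):
  rot[0] = neighborhoodAEB$
  rot[1] = eighborhoodAEB$n
  rot[2] = ighborhoodAEB$ne
  rot[3] = ghborhoodAEB$nei
  rot[4] = hborhoodAEB$neig
  rot[5] = borhoodAEB$neigh
  rot[6] = orhoodAEB$neighb
  rot[7] = rhoodAEB$neighbo
  rot[8] = hoodAEB$neighbor
  rot[9] = oodAEB$neighborh
  rot[10] = odAEB$neighborho
  rot[11] = dAEB$neighborhoo
  rot[12] = AEB$neighborhood
  rot[13] = EB$neighborhoodA
  rot[14] = B$neighborhoodAE
  rot[15] = $neighborhoodAEB
Sorted (with $ < everything):
  sorted[0] = $neighborhoodAEB  (last char: 'B')
  sorted[1] = AEB$neighborhood  (last char: 'd')
  sorted[2] = B$neighborhoodAE  (last char: 'E')
  sorted[3] = EB$neighborhoodA  (last char: 'A')
  sorted[4] = borhoodAEB$neigh  (last char: 'h')
  sorted[5] = dAEB$neighborhoo  (last char: 'o')
  sorted[6] = eighborhoodAEB$n  (last char: 'n')
  sorted[7] = ghborhoodAEB$nei  (last char: 'i')
  sorted[8] = hborhoodAEB$neig  (last char: 'g')
  sorted[9] = hoodAEB$neighbor  (last char: 'r')
  sorted[10] = ighborhoodAEB$ne  (last char: 'e')
  sorted[11] = neighborhoodAEB$  (last char: '$')
  sorted[12] = odAEB$neighborho  (last char: 'o')
  sorted[13] = oodAEB$neighborh  (last char: 'h')
  sorted[14] = orhoodAEB$neighb  (last char: 'b')
  sorted[15] = rhoodAEB$neighbo  (last char: 'o')
Last column: BdEAhonigre$ohbo
Original string S is at sorted index 11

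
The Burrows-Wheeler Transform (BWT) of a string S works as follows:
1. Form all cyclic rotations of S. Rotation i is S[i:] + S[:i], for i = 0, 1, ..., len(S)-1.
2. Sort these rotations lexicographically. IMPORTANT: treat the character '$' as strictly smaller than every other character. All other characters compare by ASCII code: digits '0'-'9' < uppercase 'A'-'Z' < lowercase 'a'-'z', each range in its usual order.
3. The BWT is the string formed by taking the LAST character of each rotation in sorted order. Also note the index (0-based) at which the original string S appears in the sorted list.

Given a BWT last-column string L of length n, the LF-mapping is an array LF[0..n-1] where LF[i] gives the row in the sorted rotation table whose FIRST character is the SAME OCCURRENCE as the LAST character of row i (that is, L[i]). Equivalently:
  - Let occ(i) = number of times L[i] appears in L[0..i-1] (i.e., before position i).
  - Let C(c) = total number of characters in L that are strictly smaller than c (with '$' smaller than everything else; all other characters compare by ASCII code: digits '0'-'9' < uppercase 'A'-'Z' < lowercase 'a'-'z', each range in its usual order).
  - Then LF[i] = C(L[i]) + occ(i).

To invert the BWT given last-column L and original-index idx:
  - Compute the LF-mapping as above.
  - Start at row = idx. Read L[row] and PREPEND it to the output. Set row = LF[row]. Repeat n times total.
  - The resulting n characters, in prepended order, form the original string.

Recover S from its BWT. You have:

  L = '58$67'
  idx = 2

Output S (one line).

Answer: 6785$

Derivation:
LF mapping: 1 4 0 2 3
Walk LF starting at row 2, prepending L[row]:
  step 1: row=2, L[2]='$', prepend. Next row=LF[2]=0
  step 2: row=0, L[0]='5', prepend. Next row=LF[0]=1
  step 3: row=1, L[1]='8', prepend. Next row=LF[1]=4
  step 4: row=4, L[4]='7', prepend. Next row=LF[4]=3
  step 5: row=3, L[3]='6', prepend. Next row=LF[3]=2
Reversed output: 6785$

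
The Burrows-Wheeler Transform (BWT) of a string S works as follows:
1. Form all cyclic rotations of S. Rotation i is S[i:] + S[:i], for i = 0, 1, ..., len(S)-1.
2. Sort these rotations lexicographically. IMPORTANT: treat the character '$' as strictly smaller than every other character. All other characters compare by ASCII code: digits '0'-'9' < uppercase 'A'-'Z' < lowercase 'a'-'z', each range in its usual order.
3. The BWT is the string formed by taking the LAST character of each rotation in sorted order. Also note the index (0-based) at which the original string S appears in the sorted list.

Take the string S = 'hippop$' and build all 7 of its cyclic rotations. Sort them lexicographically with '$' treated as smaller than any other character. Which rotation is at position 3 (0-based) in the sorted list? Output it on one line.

All 7 rotations (rotation i = S[i:]+S[:i]):
  rot[0] = hippop$
  rot[1] = ippop$h
  rot[2] = ppop$hi
  rot[3] = pop$hip
  rot[4] = op$hipp
  rot[5] = p$hippo
  rot[6] = $hippop
Sorted (with $ < everything):
  sorted[0] = $hippop
  sorted[1] = hippop$
  sorted[2] = ippop$h
  sorted[3] = op$hipp
  sorted[4] = p$hippo
  sorted[5] = pop$hip
  sorted[6] = ppop$hi
sorted[3] = op$hipp

Answer: op$hipp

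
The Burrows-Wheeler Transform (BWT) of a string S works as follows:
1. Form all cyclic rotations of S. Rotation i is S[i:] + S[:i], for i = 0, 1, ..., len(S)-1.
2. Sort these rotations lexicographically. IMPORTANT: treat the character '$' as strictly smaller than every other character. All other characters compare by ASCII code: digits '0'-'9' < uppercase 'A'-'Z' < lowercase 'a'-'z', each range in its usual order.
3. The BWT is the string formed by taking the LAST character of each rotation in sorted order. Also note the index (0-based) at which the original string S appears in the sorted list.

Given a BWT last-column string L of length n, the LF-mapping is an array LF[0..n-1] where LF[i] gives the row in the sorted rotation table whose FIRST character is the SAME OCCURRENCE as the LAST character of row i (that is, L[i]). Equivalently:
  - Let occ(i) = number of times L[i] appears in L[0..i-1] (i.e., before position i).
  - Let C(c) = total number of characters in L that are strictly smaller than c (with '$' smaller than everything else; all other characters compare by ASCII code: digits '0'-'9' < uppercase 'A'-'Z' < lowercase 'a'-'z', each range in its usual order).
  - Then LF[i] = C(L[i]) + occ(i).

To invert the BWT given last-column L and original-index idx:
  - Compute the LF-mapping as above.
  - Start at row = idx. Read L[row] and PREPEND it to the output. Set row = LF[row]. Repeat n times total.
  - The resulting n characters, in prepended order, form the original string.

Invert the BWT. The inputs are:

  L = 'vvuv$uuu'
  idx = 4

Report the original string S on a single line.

LF mapping: 5 6 1 7 0 2 3 4
Walk LF starting at row 4, prepending L[row]:
  step 1: row=4, L[4]='$', prepend. Next row=LF[4]=0
  step 2: row=0, L[0]='v', prepend. Next row=LF[0]=5
  step 3: row=5, L[5]='u', prepend. Next row=LF[5]=2
  step 4: row=2, L[2]='u', prepend. Next row=LF[2]=1
  step 5: row=1, L[1]='v', prepend. Next row=LF[1]=6
  step 6: row=6, L[6]='u', prepend. Next row=LF[6]=3
  step 7: row=3, L[3]='v', prepend. Next row=LF[3]=7
  step 8: row=7, L[7]='u', prepend. Next row=LF[7]=4
Reversed output: uvuvuuv$

Answer: uvuvuuv$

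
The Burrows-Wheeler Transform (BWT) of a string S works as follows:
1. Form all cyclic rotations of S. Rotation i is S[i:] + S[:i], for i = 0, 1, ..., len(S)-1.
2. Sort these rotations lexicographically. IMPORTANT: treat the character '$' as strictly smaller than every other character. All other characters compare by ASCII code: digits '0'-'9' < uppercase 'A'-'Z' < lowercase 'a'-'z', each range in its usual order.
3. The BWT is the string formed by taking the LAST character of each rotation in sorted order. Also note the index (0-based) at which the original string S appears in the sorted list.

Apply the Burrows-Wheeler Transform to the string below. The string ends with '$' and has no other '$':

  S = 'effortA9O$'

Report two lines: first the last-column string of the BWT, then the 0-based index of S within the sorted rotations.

All 10 rotations (rotation i = S[i:]+S[:i]):
  rot[0] = effortA9O$
  rot[1] = ffortA9O$e
  rot[2] = fortA9O$ef
  rot[3] = ortA9O$eff
  rot[4] = rtA9O$effo
  rot[5] = tA9O$effor
  rot[6] = A9O$effort
  rot[7] = 9O$effortA
  rot[8] = O$effortA9
  rot[9] = $effortA9O
Sorted (with $ < everything):
  sorted[0] = $effortA9O  (last char: 'O')
  sorted[1] = 9O$effortA  (last char: 'A')
  sorted[2] = A9O$effort  (last char: 't')
  sorted[3] = O$effortA9  (last char: '9')
  sorted[4] = effortA9O$  (last char: '$')
  sorted[5] = ffortA9O$e  (last char: 'e')
  sorted[6] = fortA9O$ef  (last char: 'f')
  sorted[7] = ortA9O$eff  (last char: 'f')
  sorted[8] = rtA9O$effo  (last char: 'o')
  sorted[9] = tA9O$effor  (last char: 'r')
Last column: OAt9$effor
Original string S is at sorted index 4

Answer: OAt9$effor
4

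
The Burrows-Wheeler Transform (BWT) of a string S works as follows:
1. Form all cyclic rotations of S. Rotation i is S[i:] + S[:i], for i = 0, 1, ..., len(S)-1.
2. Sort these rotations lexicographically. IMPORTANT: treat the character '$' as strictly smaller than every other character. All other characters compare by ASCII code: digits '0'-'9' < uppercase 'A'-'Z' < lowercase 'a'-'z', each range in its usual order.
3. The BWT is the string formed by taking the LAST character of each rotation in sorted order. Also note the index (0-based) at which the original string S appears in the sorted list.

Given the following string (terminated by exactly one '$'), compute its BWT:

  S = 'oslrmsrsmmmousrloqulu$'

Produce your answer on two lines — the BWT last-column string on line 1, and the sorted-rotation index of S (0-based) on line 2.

Answer: ursusmmrl$moslsorumlqo
9

Derivation:
All 22 rotations (rotation i = S[i:]+S[:i]):
  rot[0] = oslrmsrsmmmousrloqulu$
  rot[1] = slrmsrsmmmousrloqulu$o
  rot[2] = lrmsrsmmmousrloqulu$os
  rot[3] = rmsrsmmmousrloqulu$osl
  rot[4] = msrsmmmousrloqulu$oslr
  rot[5] = srsmmmousrloqulu$oslrm
  rot[6] = rsmmmousrloqulu$oslrms
  rot[7] = smmmousrloqulu$oslrmsr
  rot[8] = mmmousrloqulu$oslrmsrs
  rot[9] = mmousrloqulu$oslrmsrsm
  rot[10] = mousrloqulu$oslrmsrsmm
  rot[11] = ousrloqulu$oslrmsrsmmm
  rot[12] = usrloqulu$oslrmsrsmmmo
  rot[13] = srloqulu$oslrmsrsmmmou
  rot[14] = rloqulu$oslrmsrsmmmous
  rot[15] = loqulu$oslrmsrsmmmousr
  rot[16] = oqulu$oslrmsrsmmmousrl
  rot[17] = qulu$oslrmsrsmmmousrlo
  rot[18] = ulu$oslrmsrsmmmousrloq
  rot[19] = lu$oslrmsrsmmmousrloqu
  rot[20] = u$oslrmsrsmmmousrloqul
  rot[21] = $oslrmsrsmmmousrloqulu
Sorted (with $ < everything):
  sorted[0] = $oslrmsrsmmmousrloqulu  (last char: 'u')
  sorted[1] = loqulu$oslrmsrsmmmousr  (last char: 'r')
  sorted[2] = lrmsrsmmmousrloqulu$os  (last char: 's')
  sorted[3] = lu$oslrmsrsmmmousrloqu  (last char: 'u')
  sorted[4] = mmmousrloqulu$oslrmsrs  (last char: 's')
  sorted[5] = mmousrloqulu$oslrmsrsm  (last char: 'm')
  sorted[6] = mousrloqulu$oslrmsrsmm  (last char: 'm')
  sorted[7] = msrsmmmousrloqulu$oslr  (last char: 'r')
  sorted[8] = oqulu$oslrmsrsmmmousrl  (last char: 'l')
  sorted[9] = oslrmsrsmmmousrloqulu$  (last char: '$')
  sorted[10] = ousrloqulu$oslrmsrsmmm  (last char: 'm')
  sorted[11] = qulu$oslrmsrsmmmousrlo  (last char: 'o')
  sorted[12] = rloqulu$oslrmsrsmmmous  (last char: 's')
  sorted[13] = rmsrsmmmousrloqulu$osl  (last char: 'l')
  sorted[14] = rsmmmousrloqulu$oslrms  (last char: 's')
  sorted[15] = slrmsrsmmmousrloqulu$o  (last char: 'o')
  sorted[16] = smmmousrloqulu$oslrmsr  (last char: 'r')
  sorted[17] = srloqulu$oslrmsrsmmmou  (last char: 'u')
  sorted[18] = srsmmmousrloqulu$oslrm  (last char: 'm')
  sorted[19] = u$oslrmsrsmmmousrloqul  (last char: 'l')
  sorted[20] = ulu$oslrmsrsmmmousrloq  (last char: 'q')
  sorted[21] = usrloqulu$oslrmsrsmmmo  (last char: 'o')
Last column: ursusmmrl$moslsorumlqo
Original string S is at sorted index 9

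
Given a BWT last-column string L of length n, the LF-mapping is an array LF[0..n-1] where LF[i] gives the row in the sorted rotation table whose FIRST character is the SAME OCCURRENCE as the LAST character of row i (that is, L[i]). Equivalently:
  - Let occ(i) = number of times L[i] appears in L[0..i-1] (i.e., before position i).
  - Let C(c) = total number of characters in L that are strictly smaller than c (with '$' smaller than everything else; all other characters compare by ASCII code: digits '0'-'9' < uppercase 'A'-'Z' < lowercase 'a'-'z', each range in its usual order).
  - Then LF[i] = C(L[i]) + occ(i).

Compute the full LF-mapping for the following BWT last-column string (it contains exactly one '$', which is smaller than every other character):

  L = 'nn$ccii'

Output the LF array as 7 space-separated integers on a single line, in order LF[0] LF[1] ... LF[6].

Char counts: '$':1, 'c':2, 'i':2, 'n':2
C (first-col start): C('$')=0, C('c')=1, C('i')=3, C('n')=5
L[0]='n': occ=0, LF[0]=C('n')+0=5+0=5
L[1]='n': occ=1, LF[1]=C('n')+1=5+1=6
L[2]='$': occ=0, LF[2]=C('$')+0=0+0=0
L[3]='c': occ=0, LF[3]=C('c')+0=1+0=1
L[4]='c': occ=1, LF[4]=C('c')+1=1+1=2
L[5]='i': occ=0, LF[5]=C('i')+0=3+0=3
L[6]='i': occ=1, LF[6]=C('i')+1=3+1=4

Answer: 5 6 0 1 2 3 4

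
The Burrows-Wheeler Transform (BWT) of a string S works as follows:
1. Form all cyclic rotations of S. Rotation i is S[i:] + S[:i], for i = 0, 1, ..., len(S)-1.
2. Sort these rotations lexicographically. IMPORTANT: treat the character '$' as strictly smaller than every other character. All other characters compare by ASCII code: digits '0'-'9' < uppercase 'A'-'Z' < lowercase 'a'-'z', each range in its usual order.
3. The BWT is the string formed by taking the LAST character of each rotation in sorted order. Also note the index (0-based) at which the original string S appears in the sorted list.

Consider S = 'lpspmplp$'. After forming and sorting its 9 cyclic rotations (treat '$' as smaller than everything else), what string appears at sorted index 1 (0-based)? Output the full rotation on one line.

All 9 rotations (rotation i = S[i:]+S[:i]):
  rot[0] = lpspmplp$
  rot[1] = pspmplp$l
  rot[2] = spmplp$lp
  rot[3] = pmplp$lps
  rot[4] = mplp$lpsp
  rot[5] = plp$lpspm
  rot[6] = lp$lpspmp
  rot[7] = p$lpspmpl
  rot[8] = $lpspmplp
Sorted (with $ < everything):
  sorted[0] = $lpspmplp
  sorted[1] = lp$lpspmp
  sorted[2] = lpspmplp$
  sorted[3] = mplp$lpsp
  sorted[4] = p$lpspmpl
  sorted[5] = plp$lpspm
  sorted[6] = pmplp$lps
  sorted[7] = pspmplp$l
  sorted[8] = spmplp$lp
sorted[1] = lp$lpspmp

Answer: lp$lpspmp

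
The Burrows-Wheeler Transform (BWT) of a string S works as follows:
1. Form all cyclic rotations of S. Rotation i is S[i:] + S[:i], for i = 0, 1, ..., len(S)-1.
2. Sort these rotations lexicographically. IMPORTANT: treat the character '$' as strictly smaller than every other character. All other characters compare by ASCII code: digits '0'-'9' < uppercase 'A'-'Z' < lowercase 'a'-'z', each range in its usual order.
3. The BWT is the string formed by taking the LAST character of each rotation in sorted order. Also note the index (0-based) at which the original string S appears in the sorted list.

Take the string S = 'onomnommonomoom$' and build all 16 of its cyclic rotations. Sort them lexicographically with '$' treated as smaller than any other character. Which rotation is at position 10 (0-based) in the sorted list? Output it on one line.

All 16 rotations (rotation i = S[i:]+S[:i]):
  rot[0] = onomnommonomoom$
  rot[1] = nomnommonomoom$o
  rot[2] = omnommonomoom$on
  rot[3] = mnommonomoom$ono
  rot[4] = nommonomoom$onom
  rot[5] = ommonomoom$onomn
  rot[6] = mmonomoom$onomno
  rot[7] = monomoom$onomnom
  rot[8] = onomoom$onomnomm
  rot[9] = nomoom$onomnommo
  rot[10] = omoom$onomnommon
  rot[11] = moom$onomnommono
  rot[12] = oom$onomnommonom
  rot[13] = om$onomnommonomo
  rot[14] = m$onomnommonomoo
  rot[15] = $onomnommonomoom
Sorted (with $ < everything):
  sorted[0] = $onomnommonomoom
  sorted[1] = m$onomnommonomoo
  sorted[2] = mmonomoom$onomno
  sorted[3] = mnommonomoom$ono
  sorted[4] = monomoom$onomnom
  sorted[5] = moom$onomnommono
  sorted[6] = nommonomoom$onom
  sorted[7] = nomnommonomoom$o
  sorted[8] = nomoom$onomnommo
  sorted[9] = om$onomnommonomo
  sorted[10] = ommonomoom$onomn
  sorted[11] = omnommonomoom$on
  sorted[12] = omoom$onomnommon
  sorted[13] = onomnommonomoom$
  sorted[14] = onomoom$onomnomm
  sorted[15] = oom$onomnommonom
sorted[10] = ommonomoom$onomn

Answer: ommonomoom$onomn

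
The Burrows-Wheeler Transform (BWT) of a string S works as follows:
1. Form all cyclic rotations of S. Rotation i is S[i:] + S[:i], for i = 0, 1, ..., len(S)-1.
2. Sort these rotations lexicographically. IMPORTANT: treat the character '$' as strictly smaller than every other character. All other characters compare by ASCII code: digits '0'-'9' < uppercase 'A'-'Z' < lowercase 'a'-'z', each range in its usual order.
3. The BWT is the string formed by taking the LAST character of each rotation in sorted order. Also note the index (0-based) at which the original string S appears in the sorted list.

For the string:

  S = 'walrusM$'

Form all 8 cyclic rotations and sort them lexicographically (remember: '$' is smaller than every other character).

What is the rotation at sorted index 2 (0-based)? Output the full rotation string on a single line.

All 8 rotations (rotation i = S[i:]+S[:i]):
  rot[0] = walrusM$
  rot[1] = alrusM$w
  rot[2] = lrusM$wa
  rot[3] = rusM$wal
  rot[4] = usM$walr
  rot[5] = sM$walru
  rot[6] = M$walrus
  rot[7] = $walrusM
Sorted (with $ < everything):
  sorted[0] = $walrusM
  sorted[1] = M$walrus
  sorted[2] = alrusM$w
  sorted[3] = lrusM$wa
  sorted[4] = rusM$wal
  sorted[5] = sM$walru
  sorted[6] = usM$walr
  sorted[7] = walrusM$
sorted[2] = alrusM$w

Answer: alrusM$w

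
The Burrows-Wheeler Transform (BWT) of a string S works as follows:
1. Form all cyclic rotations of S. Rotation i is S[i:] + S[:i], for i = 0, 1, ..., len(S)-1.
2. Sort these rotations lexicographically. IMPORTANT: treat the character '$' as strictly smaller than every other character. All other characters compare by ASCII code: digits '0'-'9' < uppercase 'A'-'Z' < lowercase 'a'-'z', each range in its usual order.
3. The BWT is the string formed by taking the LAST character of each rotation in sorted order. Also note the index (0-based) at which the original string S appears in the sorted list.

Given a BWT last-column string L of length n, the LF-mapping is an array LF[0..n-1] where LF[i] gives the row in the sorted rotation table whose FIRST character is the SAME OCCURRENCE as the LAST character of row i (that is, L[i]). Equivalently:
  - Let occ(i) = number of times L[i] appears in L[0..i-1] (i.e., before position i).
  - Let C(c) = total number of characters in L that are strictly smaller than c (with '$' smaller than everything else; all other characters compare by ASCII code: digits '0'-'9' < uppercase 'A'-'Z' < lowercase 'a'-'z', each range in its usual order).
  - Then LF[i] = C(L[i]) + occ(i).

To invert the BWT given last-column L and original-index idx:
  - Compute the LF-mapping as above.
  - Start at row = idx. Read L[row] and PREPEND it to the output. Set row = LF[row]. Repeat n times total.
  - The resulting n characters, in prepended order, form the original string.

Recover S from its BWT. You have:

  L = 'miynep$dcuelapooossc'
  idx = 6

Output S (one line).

Answer: encyclopediaopossum$

Derivation:
LF mapping: 9 7 19 10 5 14 0 4 2 18 6 8 1 15 11 12 13 16 17 3
Walk LF starting at row 6, prepending L[row]:
  step 1: row=6, L[6]='$', prepend. Next row=LF[6]=0
  step 2: row=0, L[0]='m', prepend. Next row=LF[0]=9
  step 3: row=9, L[9]='u', prepend. Next row=LF[9]=18
  step 4: row=18, L[18]='s', prepend. Next row=LF[18]=17
  step 5: row=17, L[17]='s', prepend. Next row=LF[17]=16
  step 6: row=16, L[16]='o', prepend. Next row=LF[16]=13
  step 7: row=13, L[13]='p', prepend. Next row=LF[13]=15
  step 8: row=15, L[15]='o', prepend. Next row=LF[15]=12
  step 9: row=12, L[12]='a', prepend. Next row=LF[12]=1
  step 10: row=1, L[1]='i', prepend. Next row=LF[1]=7
  step 11: row=7, L[7]='d', prepend. Next row=LF[7]=4
  step 12: row=4, L[4]='e', prepend. Next row=LF[4]=5
  step 13: row=5, L[5]='p', prepend. Next row=LF[5]=14
  step 14: row=14, L[14]='o', prepend. Next row=LF[14]=11
  step 15: row=11, L[11]='l', prepend. Next row=LF[11]=8
  step 16: row=8, L[8]='c', prepend. Next row=LF[8]=2
  step 17: row=2, L[2]='y', prepend. Next row=LF[2]=19
  step 18: row=19, L[19]='c', prepend. Next row=LF[19]=3
  step 19: row=3, L[3]='n', prepend. Next row=LF[3]=10
  step 20: row=10, L[10]='e', prepend. Next row=LF[10]=6
Reversed output: encyclopediaopossum$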